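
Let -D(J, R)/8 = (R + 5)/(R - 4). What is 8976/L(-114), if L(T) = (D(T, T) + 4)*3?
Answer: -22066/25 ≈ -882.64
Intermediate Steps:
D(J, R) = -8*(5 + R)/(-4 + R) (D(J, R) = -8*(R + 5)/(R - 4) = -8*(5 + R)/(-4 + R))
L(T) = 12 + 24*(-5 - T)/(-4 + T) (L(T) = (8*(-5 - T)/(-4 + T) + 4)*3 = (4 + 8*(-5 - T)/(-4 + T))*3 = 12 + 24*(-5 - T)/(-4 + T))
8976/L(-114) = 8976/((12*(-14 - 1*(-114))/(-4 - 114))) = 8976/((12*(-14 + 114)/(-118))) = 8976/((12*(-1/118)*100)) = 8976/(-600/59) = 8976*(-59/600) = -22066/25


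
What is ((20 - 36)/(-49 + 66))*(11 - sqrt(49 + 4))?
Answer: -176/17 + 16*sqrt(53)/17 ≈ -3.5011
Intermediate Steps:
((20 - 36)/(-49 + 66))*(11 - sqrt(49 + 4)) = (-16/17)*(11 - sqrt(53)) = (-16*1/17)*(11 - sqrt(53)) = -16*(11 - sqrt(53))/17 = -176/17 + 16*sqrt(53)/17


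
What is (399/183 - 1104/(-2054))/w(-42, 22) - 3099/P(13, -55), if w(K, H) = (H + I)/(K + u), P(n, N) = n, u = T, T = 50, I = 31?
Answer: -790144189/3320291 ≈ -237.97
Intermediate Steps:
u = 50
w(K, H) = (31 + H)/(50 + K) (w(K, H) = (H + 31)/(K + 50) = (31 + H)/(50 + K))
(399/183 - 1104/(-2054))/w(-42, 22) - 3099/P(13, -55) = (399/183 - 1104/(-2054))/(((31 + 22)/(50 - 42))) - 3099/13 = (399*(1/183) - 1104*(-1/2054))/((53/8)) - 3099*1/13 = (133/61 + 552/1027)/(((1/8)*53)) - 3099/13 = 170263/(62647*(53/8)) - 3099/13 = (170263/62647)*(8/53) - 3099/13 = 1362104/3320291 - 3099/13 = -790144189/3320291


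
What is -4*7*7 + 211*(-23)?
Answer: -5049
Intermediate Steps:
-4*7*7 + 211*(-23) = -28*7 - 4853 = -196 - 4853 = -5049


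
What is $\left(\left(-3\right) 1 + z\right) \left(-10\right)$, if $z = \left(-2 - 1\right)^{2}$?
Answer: $-60$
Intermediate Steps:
$z = 9$ ($z = \left(-3\right)^{2} = 9$)
$\left(\left(-3\right) 1 + z\right) \left(-10\right) = \left(\left(-3\right) 1 + 9\right) \left(-10\right) = \left(-3 + 9\right) \left(-10\right) = 6 \left(-10\right) = -60$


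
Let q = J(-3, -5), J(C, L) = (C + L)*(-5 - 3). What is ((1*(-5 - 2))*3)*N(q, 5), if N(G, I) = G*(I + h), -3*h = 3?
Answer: -5376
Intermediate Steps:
h = -1 (h = -⅓*3 = -1)
J(C, L) = -8*C - 8*L (J(C, L) = (C + L)*(-8) = -8*C - 8*L)
q = 64 (q = -8*(-3) - 8*(-5) = 24 + 40 = 64)
N(G, I) = G*(-1 + I) (N(G, I) = G*(I - 1) = G*(-1 + I))
((1*(-5 - 2))*3)*N(q, 5) = ((1*(-5 - 2))*3)*(64*(-1 + 5)) = ((1*(-7))*3)*(64*4) = -7*3*256 = -21*256 = -5376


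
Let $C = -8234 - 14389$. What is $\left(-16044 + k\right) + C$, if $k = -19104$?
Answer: $-57771$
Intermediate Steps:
$C = -22623$ ($C = -8234 - 14389 = -22623$)
$\left(-16044 + k\right) + C = \left(-16044 - 19104\right) - 22623 = -35148 - 22623 = -57771$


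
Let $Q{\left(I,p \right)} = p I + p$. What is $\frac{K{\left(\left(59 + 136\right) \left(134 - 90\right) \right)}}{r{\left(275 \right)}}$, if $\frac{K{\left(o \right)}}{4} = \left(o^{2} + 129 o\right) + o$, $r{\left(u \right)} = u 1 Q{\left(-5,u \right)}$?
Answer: $- \frac{271752}{275} \approx -988.19$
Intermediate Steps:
$Q{\left(I,p \right)} = p + I p$ ($Q{\left(I,p \right)} = I p + p = p + I p$)
$r{\left(u \right)} = - 4 u^{2}$ ($r{\left(u \right)} = u 1 u \left(1 - 5\right) = u u \left(-4\right) = u \left(- 4 u\right) = - 4 u^{2}$)
$K{\left(o \right)} = 4 o^{2} + 520 o$ ($K{\left(o \right)} = 4 \left(\left(o^{2} + 129 o\right) + o\right) = 4 \left(o^{2} + 130 o\right) = 4 o^{2} + 520 o$)
$\frac{K{\left(\left(59 + 136\right) \left(134 - 90\right) \right)}}{r{\left(275 \right)}} = \frac{4 \left(59 + 136\right) \left(134 - 90\right) \left(130 + \left(59 + 136\right) \left(134 - 90\right)\right)}{\left(-4\right) 275^{2}} = \frac{4 \cdot 195 \cdot 44 \left(130 + 195 \cdot 44\right)}{\left(-4\right) 75625} = \frac{4 \cdot 8580 \left(130 + 8580\right)}{-302500} = 4 \cdot 8580 \cdot 8710 \left(- \frac{1}{302500}\right) = 298927200 \left(- \frac{1}{302500}\right) = - \frac{271752}{275}$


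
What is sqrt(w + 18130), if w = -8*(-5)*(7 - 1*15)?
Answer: sqrt(17810) ≈ 133.45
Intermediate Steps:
w = -320 (w = -(-40)*(7 - 15) = -(-40)*(-8) = -1*320 = -320)
sqrt(w + 18130) = sqrt(-320 + 18130) = sqrt(17810)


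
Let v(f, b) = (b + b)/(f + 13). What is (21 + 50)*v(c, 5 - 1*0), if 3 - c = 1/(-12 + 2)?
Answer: 7100/161 ≈ 44.099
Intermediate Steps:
c = 31/10 (c = 3 - 1/(-12 + 2) = 3 - 1/(-10) = 3 - 1*(-1/10) = 3 + 1/10 = 31/10 ≈ 3.1000)
v(f, b) = 2*b/(13 + f) (v(f, b) = (2*b)/(13 + f) = 2*b/(13 + f))
(21 + 50)*v(c, 5 - 1*0) = (21 + 50)*(2*(5 - 1*0)/(13 + 31/10)) = 71*(2*(5 + 0)/(161/10)) = 71*(2*5*(10/161)) = 71*(100/161) = 7100/161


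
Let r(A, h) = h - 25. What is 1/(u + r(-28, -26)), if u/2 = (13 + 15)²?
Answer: 1/1517 ≈ 0.00065920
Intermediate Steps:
r(A, h) = -25 + h
u = 1568 (u = 2*(13 + 15)² = 2*28² = 2*784 = 1568)
1/(u + r(-28, -26)) = 1/(1568 + (-25 - 26)) = 1/(1568 - 51) = 1/1517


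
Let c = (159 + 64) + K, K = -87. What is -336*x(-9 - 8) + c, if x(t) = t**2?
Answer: -96968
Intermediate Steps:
c = 136 (c = (159 + 64) - 87 = 223 - 87 = 136)
-336*x(-9 - 8) + c = -336*(-9 - 8)**2 + 136 = -336*(-17)**2 + 136 = -336*289 + 136 = -97104 + 136 = -96968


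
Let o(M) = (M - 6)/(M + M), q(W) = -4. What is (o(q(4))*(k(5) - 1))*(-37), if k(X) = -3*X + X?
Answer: 2035/4 ≈ 508.75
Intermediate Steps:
o(M) = (-6 + M)/(2*M) (o(M) = (-6 + M)/((2*M)) = (-6 + M)*(1/(2*M)) = (-6 + M)/(2*M))
k(X) = -2*X
(o(q(4))*(k(5) - 1))*(-37) = (((½)*(-6 - 4)/(-4))*(-2*5 - 1))*(-37) = (((½)*(-¼)*(-10))*(-10 - 1))*(-37) = ((5/4)*(-11))*(-37) = -55/4*(-37) = 2035/4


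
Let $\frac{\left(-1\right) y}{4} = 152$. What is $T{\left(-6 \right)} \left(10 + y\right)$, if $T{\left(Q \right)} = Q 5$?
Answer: $17940$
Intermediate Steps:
$T{\left(Q \right)} = 5 Q$
$y = -608$ ($y = \left(-4\right) 152 = -608$)
$T{\left(-6 \right)} \left(10 + y\right) = 5 \left(-6\right) \left(10 - 608\right) = \left(-30\right) \left(-598\right) = 17940$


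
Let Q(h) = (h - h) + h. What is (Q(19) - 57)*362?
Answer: -13756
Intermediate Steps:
Q(h) = h (Q(h) = 0 + h = h)
(Q(19) - 57)*362 = (19 - 57)*362 = -38*362 = -13756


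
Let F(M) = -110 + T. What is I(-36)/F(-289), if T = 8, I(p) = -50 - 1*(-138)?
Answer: -44/51 ≈ -0.86275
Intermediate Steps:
I(p) = 88 (I(p) = -50 + 138 = 88)
F(M) = -102 (F(M) = -110 + 8 = -102)
I(-36)/F(-289) = 88/(-102) = 88*(-1/102) = -44/51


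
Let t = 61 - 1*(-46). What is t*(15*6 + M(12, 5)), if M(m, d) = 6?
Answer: 10272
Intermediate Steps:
t = 107 (t = 61 + 46 = 107)
t*(15*6 + M(12, 5)) = 107*(15*6 + 6) = 107*(90 + 6) = 107*96 = 10272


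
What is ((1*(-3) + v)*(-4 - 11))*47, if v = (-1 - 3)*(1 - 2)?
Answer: -705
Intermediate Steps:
v = 4 (v = -4*(-1) = 4)
((1*(-3) + v)*(-4 - 11))*47 = ((1*(-3) + 4)*(-4 - 11))*47 = ((-3 + 4)*(-15))*47 = (1*(-15))*47 = -15*47 = -705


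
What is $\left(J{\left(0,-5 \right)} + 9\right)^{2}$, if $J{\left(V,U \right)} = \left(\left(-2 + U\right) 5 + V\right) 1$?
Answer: $676$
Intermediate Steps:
$J{\left(V,U \right)} = -10 + V + 5 U$ ($J{\left(V,U \right)} = \left(\left(-10 + 5 U\right) + V\right) 1 = \left(-10 + V + 5 U\right) 1 = -10 + V + 5 U$)
$\left(J{\left(0,-5 \right)} + 9\right)^{2} = \left(\left(-10 + 0 + 5 \left(-5\right)\right) + 9\right)^{2} = \left(\left(-10 + 0 - 25\right) + 9\right)^{2} = \left(-35 + 9\right)^{2} = \left(-26\right)^{2} = 676$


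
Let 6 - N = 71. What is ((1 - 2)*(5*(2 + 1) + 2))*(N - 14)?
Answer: 1343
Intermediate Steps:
N = -65 (N = 6 - 1*71 = 6 - 71 = -65)
((1 - 2)*(5*(2 + 1) + 2))*(N - 14) = ((1 - 2)*(5*(2 + 1) + 2))*(-65 - 14) = -(5*3 + 2)*(-79) = -(15 + 2)*(-79) = -1*17*(-79) = -17*(-79) = 1343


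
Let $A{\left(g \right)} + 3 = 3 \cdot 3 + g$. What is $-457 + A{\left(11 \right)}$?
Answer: $-440$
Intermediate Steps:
$A{\left(g \right)} = 6 + g$ ($A{\left(g \right)} = -3 + \left(3 \cdot 3 + g\right) = -3 + \left(9 + g\right) = 6 + g$)
$-457 + A{\left(11 \right)} = -457 + \left(6 + 11\right) = -457 + 17 = -440$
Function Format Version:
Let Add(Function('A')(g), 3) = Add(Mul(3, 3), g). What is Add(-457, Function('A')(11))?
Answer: -440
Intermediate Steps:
Function('A')(g) = Add(6, g) (Function('A')(g) = Add(-3, Add(Mul(3, 3), g)) = Add(-3, Add(9, g)) = Add(6, g))
Add(-457, Function('A')(11)) = Add(-457, Add(6, 11)) = Add(-457, 17) = -440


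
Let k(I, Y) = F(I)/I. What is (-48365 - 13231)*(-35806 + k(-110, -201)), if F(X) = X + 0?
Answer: 2205444780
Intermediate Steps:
F(X) = X
k(I, Y) = 1 (k(I, Y) = I/I = 1)
(-48365 - 13231)*(-35806 + k(-110, -201)) = (-48365 - 13231)*(-35806 + 1) = -61596*(-35805) = 2205444780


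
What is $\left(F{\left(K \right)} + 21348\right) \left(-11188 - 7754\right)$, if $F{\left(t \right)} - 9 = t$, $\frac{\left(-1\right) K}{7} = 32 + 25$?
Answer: $-396986436$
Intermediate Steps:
$K = -399$ ($K = - 7 \left(32 + 25\right) = \left(-7\right) 57 = -399$)
$F{\left(t \right)} = 9 + t$
$\left(F{\left(K \right)} + 21348\right) \left(-11188 - 7754\right) = \left(\left(9 - 399\right) + 21348\right) \left(-11188 - 7754\right) = \left(-390 + 21348\right) \left(-18942\right) = 20958 \left(-18942\right) = -396986436$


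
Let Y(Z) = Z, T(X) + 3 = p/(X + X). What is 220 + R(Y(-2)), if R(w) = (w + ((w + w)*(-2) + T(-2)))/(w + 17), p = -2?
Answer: 6607/30 ≈ 220.23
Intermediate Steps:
T(X) = -3 - 1/X (T(X) = -3 - 2/(X + X) = -3 - 2*1/(2*X) = -3 - 1/X)
R(w) = (-5/2 - 3*w)/(17 + w) (R(w) = (w + ((w + w)*(-2) + (-3 - 1/(-2))))/(w + 17) = (w + ((2*w)*(-2) + (-3 - 1*(-½))))/(17 + w) = (w + (-4*w + (-3 + ½)))/(17 + w) = (w + (-4*w - 5/2))/(17 + w) = (w + (-5/2 - 4*w))/(17 + w) = (-5/2 - 3*w)/(17 + w))
220 + R(Y(-2)) = 220 + (-5 - 6*(-2))/(2*(17 - 2)) = 220 + (½)*(-5 + 12)/15 = 220 + (½)*(1/15)*7 = 220 + 7/30 = 6607/30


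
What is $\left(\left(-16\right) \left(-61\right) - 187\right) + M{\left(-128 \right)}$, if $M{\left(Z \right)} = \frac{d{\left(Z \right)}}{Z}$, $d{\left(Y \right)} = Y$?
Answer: $790$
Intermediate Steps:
$M{\left(Z \right)} = 1$ ($M{\left(Z \right)} = \frac{Z}{Z} = 1$)
$\left(\left(-16\right) \left(-61\right) - 187\right) + M{\left(-128 \right)} = \left(\left(-16\right) \left(-61\right) - 187\right) + 1 = \left(976 - 187\right) + 1 = 789 + 1 = 790$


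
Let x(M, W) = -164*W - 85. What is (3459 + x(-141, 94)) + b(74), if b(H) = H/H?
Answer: -12041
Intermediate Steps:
b(H) = 1
x(M, W) = -85 - 164*W
(3459 + x(-141, 94)) + b(74) = (3459 + (-85 - 164*94)) + 1 = (3459 + (-85 - 15416)) + 1 = (3459 - 15501) + 1 = -12042 + 1 = -12041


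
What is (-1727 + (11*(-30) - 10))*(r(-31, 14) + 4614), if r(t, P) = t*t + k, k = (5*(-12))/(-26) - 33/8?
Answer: -92158149/8 ≈ -1.1520e+7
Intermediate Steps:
k = -189/104 (k = -60*(-1/26) - 33*1/8 = 30/13 - 33/8 = -189/104 ≈ -1.8173)
r(t, P) = -189/104 + t**2 (r(t, P) = t*t - 189/104 = t**2 - 189/104 = -189/104 + t**2)
(-1727 + (11*(-30) - 10))*(r(-31, 14) + 4614) = (-1727 + (11*(-30) - 10))*((-189/104 + (-31)**2) + 4614) = (-1727 + (-330 - 10))*((-189/104 + 961) + 4614) = (-1727 - 340)*(99755/104 + 4614) = -2067*579611/104 = -92158149/8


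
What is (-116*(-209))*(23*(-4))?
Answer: -2230448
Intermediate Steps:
(-116*(-209))*(23*(-4)) = 24244*(-92) = -2230448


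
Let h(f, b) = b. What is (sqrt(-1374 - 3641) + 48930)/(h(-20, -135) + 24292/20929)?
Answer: -1024055970/2801123 - 20929*I*sqrt(5015)/2801123 ≈ -365.59 - 0.52912*I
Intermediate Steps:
(sqrt(-1374 - 3641) + 48930)/(h(-20, -135) + 24292/20929) = (sqrt(-1374 - 3641) + 48930)/(-135 + 24292/20929) = (sqrt(-5015) + 48930)/(-135 + 24292*(1/20929)) = (I*sqrt(5015) + 48930)/(-135 + 24292/20929) = (48930 + I*sqrt(5015))/(-2801123/20929) = (48930 + I*sqrt(5015))*(-20929/2801123) = -1024055970/2801123 - 20929*I*sqrt(5015)/2801123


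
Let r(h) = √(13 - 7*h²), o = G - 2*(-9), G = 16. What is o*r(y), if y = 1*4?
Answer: 102*I*√11 ≈ 338.3*I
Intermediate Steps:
y = 4
o = 34 (o = 16 - 2*(-9) = 16 + 18 = 34)
o*r(y) = 34*√(13 - 7*4²) = 34*√(13 - 7*16) = 34*√(13 - 112) = 34*√(-99) = 34*(3*I*√11) = 102*I*√11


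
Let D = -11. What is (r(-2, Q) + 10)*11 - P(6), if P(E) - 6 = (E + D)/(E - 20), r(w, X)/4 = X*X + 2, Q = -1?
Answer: 3299/14 ≈ 235.64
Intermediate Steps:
r(w, X) = 8 + 4*X**2 (r(w, X) = 4*(X*X + 2) = 4*(X**2 + 2) = 4*(2 + X**2) = 8 + 4*X**2)
P(E) = 6 + (-11 + E)/(-20 + E) (P(E) = 6 + (E - 11)/(E - 20) = 6 + (-11 + E)/(-20 + E))
(r(-2, Q) + 10)*11 - P(6) = ((8 + 4*(-1)**2) + 10)*11 - (-131 + 7*6)/(-20 + 6) = ((8 + 4*1) + 10)*11 - (-131 + 42)/(-14) = ((8 + 4) + 10)*11 - (-1)*(-89)/14 = (12 + 10)*11 - 1*89/14 = 22*11 - 89/14 = 242 - 89/14 = 3299/14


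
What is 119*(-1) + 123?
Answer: 4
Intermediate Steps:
119*(-1) + 123 = -119 + 123 = 4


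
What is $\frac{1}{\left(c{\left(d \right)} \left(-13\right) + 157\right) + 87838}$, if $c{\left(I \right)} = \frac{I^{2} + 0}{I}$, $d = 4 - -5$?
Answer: $\frac{1}{87878} \approx 1.1379 \cdot 10^{-5}$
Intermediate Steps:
$d = 9$ ($d = 4 + 5 = 9$)
$c{\left(I \right)} = I$ ($c{\left(I \right)} = \frac{I^{2}}{I} = I$)
$\frac{1}{\left(c{\left(d \right)} \left(-13\right) + 157\right) + 87838} = \frac{1}{\left(9 \left(-13\right) + 157\right) + 87838} = \frac{1}{\left(-117 + 157\right) + 87838} = \frac{1}{40 + 87838} = \frac{1}{87878}$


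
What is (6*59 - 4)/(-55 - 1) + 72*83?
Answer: 23879/4 ≈ 5969.8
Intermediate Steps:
(6*59 - 4)/(-55 - 1) + 72*83 = (354 - 4)/(-56) + 5976 = 350*(-1/56) + 5976 = -25/4 + 5976 = 23879/4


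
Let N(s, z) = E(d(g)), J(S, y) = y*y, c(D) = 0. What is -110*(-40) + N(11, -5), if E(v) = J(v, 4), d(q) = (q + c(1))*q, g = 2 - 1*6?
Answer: 4416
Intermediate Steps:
g = -4 (g = 2 - 6 = -4)
J(S, y) = y²
d(q) = q² (d(q) = (q + 0)*q = q*q = q²)
E(v) = 16 (E(v) = 4² = 16)
N(s, z) = 16
-110*(-40) + N(11, -5) = -110*(-40) + 16 = 4400 + 16 = 4416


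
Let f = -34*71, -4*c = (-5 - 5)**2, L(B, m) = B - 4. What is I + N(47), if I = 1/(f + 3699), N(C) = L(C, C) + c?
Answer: 23131/1285 ≈ 18.001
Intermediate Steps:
L(B, m) = -4 + B
c = -25 (c = -(-5 - 5)**2/4 = -1/4*(-10)**2 = -1/4*100 = -25)
f = -2414
N(C) = -29 + C (N(C) = (-4 + C) - 25 = -29 + C)
I = 1/1285 (I = 1/(-2414 + 3699) = 1/1285 ≈ 0.00077821)
I + N(47) = 1/1285 + (-29 + 47) = 1/1285 + 18 = 23131/1285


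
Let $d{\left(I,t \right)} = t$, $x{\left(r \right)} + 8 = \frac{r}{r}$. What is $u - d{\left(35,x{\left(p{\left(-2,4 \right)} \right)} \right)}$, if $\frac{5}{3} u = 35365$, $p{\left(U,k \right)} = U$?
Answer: $21226$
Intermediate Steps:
$u = 21219$ ($u = \frac{3}{5} \cdot 35365 = 21219$)
$x{\left(r \right)} = -7$ ($x{\left(r \right)} = -8 + \frac{r}{r} = -8 + 1 = -7$)
$u - d{\left(35,x{\left(p{\left(-2,4 \right)} \right)} \right)} = 21219 - -7 = 21219 + 7 = 21226$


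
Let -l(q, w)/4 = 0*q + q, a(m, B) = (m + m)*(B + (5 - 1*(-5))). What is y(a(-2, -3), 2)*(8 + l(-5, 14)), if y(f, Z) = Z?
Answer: 56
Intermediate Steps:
a(m, B) = 2*m*(10 + B) (a(m, B) = (2*m)*(B + (5 + 5)) = (2*m)*(B + 10) = (2*m)*(10 + B) = 2*m*(10 + B))
l(q, w) = -4*q (l(q, w) = -4*(0*q + q) = -4*(0 + q) = -4*q)
y(a(-2, -3), 2)*(8 + l(-5, 14)) = 2*(8 - 4*(-5)) = 2*(8 + 20) = 2*28 = 56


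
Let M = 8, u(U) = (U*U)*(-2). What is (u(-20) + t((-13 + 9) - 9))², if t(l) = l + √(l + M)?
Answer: (813 - I*√5)² ≈ 6.6096e+5 - 3636.0*I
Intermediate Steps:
u(U) = -2*U² (u(U) = U²*(-2) = -2*U²)
t(l) = l + √(8 + l) (t(l) = l + √(l + 8) = l + √(8 + l))
(u(-20) + t((-13 + 9) - 9))² = (-2*(-20)² + (((-13 + 9) - 9) + √(8 + ((-13 + 9) - 9))))² = (-2*400 + ((-4 - 9) + √(8 + (-4 - 9))))² = (-800 + (-13 + √(8 - 13)))² = (-800 + (-13 + √(-5)))² = (-800 + (-13 + I*√5))² = (-813 + I*√5)²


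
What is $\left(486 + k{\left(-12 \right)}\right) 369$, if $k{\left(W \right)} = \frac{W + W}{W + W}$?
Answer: $179703$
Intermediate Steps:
$k{\left(W \right)} = 1$ ($k{\left(W \right)} = \frac{2 W}{2 W} = 2 W \frac{1}{2 W} = 1$)
$\left(486 + k{\left(-12 \right)}\right) 369 = \left(486 + 1\right) 369 = 487 \cdot 369 = 179703$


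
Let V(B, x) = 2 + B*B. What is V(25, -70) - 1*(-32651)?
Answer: 33278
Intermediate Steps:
V(B, x) = 2 + B²
V(25, -70) - 1*(-32651) = (2 + 25²) - 1*(-32651) = (2 + 625) + 32651 = 627 + 32651 = 33278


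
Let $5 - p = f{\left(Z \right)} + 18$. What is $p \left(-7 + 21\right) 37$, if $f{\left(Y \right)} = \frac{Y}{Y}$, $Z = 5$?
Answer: $-7252$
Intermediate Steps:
$f{\left(Y \right)} = 1$
$p = -14$ ($p = 5 - \left(1 + 18\right) = 5 - 19 = -14$)
$p \left(-7 + 21\right) 37 = - 14 \left(-7 + 21\right) 37 = \left(-14\right) 14 \cdot 37 = \left(-196\right) 37 = -7252$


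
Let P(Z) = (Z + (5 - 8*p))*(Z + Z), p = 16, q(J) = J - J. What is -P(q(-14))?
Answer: 0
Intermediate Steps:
q(J) = 0
P(Z) = 2*Z*(-123 + Z) (P(Z) = (Z + (5 - 8*16))*(Z + Z) = (Z + (5 - 128))*(2*Z) = (Z - 123)*(2*Z) = (-123 + Z)*(2*Z) = 2*Z*(-123 + Z))
-P(q(-14)) = -2*0*(-123 + 0) = -2*0*(-123) = -1*0 = 0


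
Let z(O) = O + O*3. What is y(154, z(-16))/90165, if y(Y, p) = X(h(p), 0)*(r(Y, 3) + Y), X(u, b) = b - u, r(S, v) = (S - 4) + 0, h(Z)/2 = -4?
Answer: 2432/90165 ≈ 0.026973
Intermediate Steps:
h(Z) = -8 (h(Z) = 2*(-4) = -8)
r(S, v) = -4 + S (r(S, v) = (-4 + S) + 0 = -4 + S)
z(O) = 4*O (z(O) = O + 3*O = 4*O)
y(Y, p) = -32 + 16*Y (y(Y, p) = (0 - 1*(-8))*((-4 + Y) + Y) = (0 + 8)*(-4 + 2*Y) = 8*(-4 + 2*Y) = -32 + 16*Y)
y(154, z(-16))/90165 = (-32 + 16*154)/90165 = (-32 + 2464)*(1/90165) = 2432*(1/90165) = 2432/90165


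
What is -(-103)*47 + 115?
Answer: 4956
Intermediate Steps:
-(-103)*47 + 115 = -103*(-47) + 115 = 4841 + 115 = 4956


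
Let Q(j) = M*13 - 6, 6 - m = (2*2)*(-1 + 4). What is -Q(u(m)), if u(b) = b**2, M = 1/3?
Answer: 5/3 ≈ 1.6667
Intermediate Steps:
M = 1/3 ≈ 0.33333
m = -6 (m = 6 - 2*2*(-1 + 4) = 6 - 4*3 = 6 - 1*12 = 6 - 12 = -6)
Q(j) = -5/3 (Q(j) = (1/3)*13 - 6 = 13/3 - 6 = -5/3)
-Q(u(m)) = -1*(-5/3) = 5/3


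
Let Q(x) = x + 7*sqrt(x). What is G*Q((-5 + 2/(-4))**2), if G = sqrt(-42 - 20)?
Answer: 275*I*sqrt(62)/4 ≈ 541.34*I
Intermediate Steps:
G = I*sqrt(62) (G = sqrt(-62) = I*sqrt(62) ≈ 7.874*I)
G*Q((-5 + 2/(-4))**2) = (I*sqrt(62))*((-5 + 2/(-4))**2 + 7*sqrt((-5 + 2/(-4))**2)) = (I*sqrt(62))*((-5 + 2*(-1/4))**2 + 7*sqrt((-5 + 2*(-1/4))**2)) = (I*sqrt(62))*((-5 - 1/2)**2 + 7*sqrt((-5 - 1/2)**2)) = (I*sqrt(62))*((-11/2)**2 + 7*sqrt((-11/2)**2)) = (I*sqrt(62))*(121/4 + 7*sqrt(121/4)) = (I*sqrt(62))*(121/4 + 7*(11/2)) = (I*sqrt(62))*(121/4 + 77/2) = (I*sqrt(62))*(275/4) = 275*I*sqrt(62)/4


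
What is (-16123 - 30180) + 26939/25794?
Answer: -1194312643/25794 ≈ -46302.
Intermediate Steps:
(-16123 - 30180) + 26939/25794 = -46303 + 26939*(1/25794) = -46303 + 26939/25794 = -1194312643/25794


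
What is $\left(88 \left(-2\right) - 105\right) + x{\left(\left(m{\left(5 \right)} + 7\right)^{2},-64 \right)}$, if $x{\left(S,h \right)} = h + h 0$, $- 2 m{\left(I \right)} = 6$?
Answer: $-345$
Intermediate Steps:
$m{\left(I \right)} = -3$ ($m{\left(I \right)} = \left(- \frac{1}{2}\right) 6 = -3$)
$x{\left(S,h \right)} = h$ ($x{\left(S,h \right)} = h + 0 = h$)
$\left(88 \left(-2\right) - 105\right) + x{\left(\left(m{\left(5 \right)} + 7\right)^{2},-64 \right)} = \left(88 \left(-2\right) - 105\right) - 64 = \left(-176 - 105\right) - 64 = -281 - 64 = -345$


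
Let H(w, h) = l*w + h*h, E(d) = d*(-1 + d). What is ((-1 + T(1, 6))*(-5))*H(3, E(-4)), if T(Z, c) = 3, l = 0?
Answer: -4000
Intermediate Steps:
H(w, h) = h² (H(w, h) = 0*w + h*h = 0 + h² = h²)
((-1 + T(1, 6))*(-5))*H(3, E(-4)) = ((-1 + 3)*(-5))*(-4*(-1 - 4))² = (2*(-5))*(-4*(-5))² = -10*20² = -10*400 = -4000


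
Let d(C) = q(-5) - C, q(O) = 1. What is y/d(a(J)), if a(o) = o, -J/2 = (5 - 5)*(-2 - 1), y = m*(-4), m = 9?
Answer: -36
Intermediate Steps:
y = -36 (y = 9*(-4) = -36)
J = 0 (J = -2*(5 - 5)*(-2 - 1) = -0*(-3) = -2*0 = 0)
d(C) = 1 - C
y/d(a(J)) = -36/(1 - 1*0) = -36/(1 + 0) = -36/1 = -36*1 = -36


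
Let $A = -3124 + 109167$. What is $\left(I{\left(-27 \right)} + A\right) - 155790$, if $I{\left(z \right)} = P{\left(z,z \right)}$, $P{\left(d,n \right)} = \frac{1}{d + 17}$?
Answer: $- \frac{497471}{10} \approx -49747.0$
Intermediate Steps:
$P{\left(d,n \right)} = \frac{1}{17 + d}$
$A = 106043$
$I{\left(z \right)} = \frac{1}{17 + z}$
$\left(I{\left(-27 \right)} + A\right) - 155790 = \left(\frac{1}{17 - 27} + 106043\right) - 155790 = \left(\frac{1}{-10} + 106043\right) - 155790 = \left(- \frac{1}{10} + 106043\right) - 155790 = \frac{1060429}{10} - 155790 = - \frac{497471}{10}$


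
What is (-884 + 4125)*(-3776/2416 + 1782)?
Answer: 871329886/151 ≈ 5.7704e+6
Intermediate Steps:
(-884 + 4125)*(-3776/2416 + 1782) = 3241*(-3776*1/2416 + 1782) = 3241*(-236/151 + 1782) = 3241*(268846/151) = 871329886/151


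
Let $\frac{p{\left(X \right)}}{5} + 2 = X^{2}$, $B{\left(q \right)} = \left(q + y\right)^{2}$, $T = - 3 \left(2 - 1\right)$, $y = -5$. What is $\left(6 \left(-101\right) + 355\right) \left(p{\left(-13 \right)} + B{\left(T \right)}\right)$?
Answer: $-225649$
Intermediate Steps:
$T = -3$ ($T = \left(-3\right) 1 = -3$)
$B{\left(q \right)} = \left(-5 + q\right)^{2}$ ($B{\left(q \right)} = \left(q - 5\right)^{2} = \left(-5 + q\right)^{2}$)
$p{\left(X \right)} = -10 + 5 X^{2}$
$\left(6 \left(-101\right) + 355\right) \left(p{\left(-13 \right)} + B{\left(T \right)}\right) = \left(6 \left(-101\right) + 355\right) \left(\left(-10 + 5 \left(-13\right)^{2}\right) + \left(-5 - 3\right)^{2}\right) = \left(-606 + 355\right) \left(\left(-10 + 5 \cdot 169\right) + \left(-8\right)^{2}\right) = - 251 \left(\left(-10 + 845\right) + 64\right) = - 251 \left(835 + 64\right) = \left(-251\right) 899 = -225649$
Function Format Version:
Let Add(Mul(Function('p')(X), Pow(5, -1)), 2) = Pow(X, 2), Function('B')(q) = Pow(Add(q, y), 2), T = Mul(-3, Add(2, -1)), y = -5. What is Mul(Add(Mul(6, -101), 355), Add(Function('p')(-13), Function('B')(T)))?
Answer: -225649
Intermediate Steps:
T = -3 (T = Mul(-3, 1) = -3)
Function('B')(q) = Pow(Add(-5, q), 2) (Function('B')(q) = Pow(Add(q, -5), 2) = Pow(Add(-5, q), 2))
Function('p')(X) = Add(-10, Mul(5, Pow(X, 2)))
Mul(Add(Mul(6, -101), 355), Add(Function('p')(-13), Function('B')(T))) = Mul(Add(Mul(6, -101), 355), Add(Add(-10, Mul(5, Pow(-13, 2))), Pow(Add(-5, -3), 2))) = Mul(Add(-606, 355), Add(Add(-10, Mul(5, 169)), Pow(-8, 2))) = Mul(-251, Add(Add(-10, 845), 64)) = Mul(-251, Add(835, 64)) = Mul(-251, 899) = -225649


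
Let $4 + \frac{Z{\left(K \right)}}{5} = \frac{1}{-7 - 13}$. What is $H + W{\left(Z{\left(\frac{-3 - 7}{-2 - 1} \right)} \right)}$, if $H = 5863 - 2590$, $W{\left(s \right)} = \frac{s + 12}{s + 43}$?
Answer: $\frac{297810}{91} \approx 3272.6$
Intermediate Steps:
$Z{\left(K \right)} = - \frac{81}{4}$ ($Z{\left(K \right)} = -20 + \frac{5}{-7 - 13} = -20 + \frac{5}{-20} = -20 + 5 \left(- \frac{1}{20}\right) = -20 - \frac{1}{4} = - \frac{81}{4}$)
$W{\left(s \right)} = \frac{12 + s}{43 + s}$
$H = 3273$ ($H = 5863 - 2590 = 3273$)
$H + W{\left(Z{\left(\frac{-3 - 7}{-2 - 1} \right)} \right)} = 3273 + \frac{12 - \frac{81}{4}}{43 - \frac{81}{4}} = 3273 + \frac{1}{\frac{91}{4}} \left(- \frac{33}{4}\right) = 3273 + \frac{4}{91} \left(- \frac{33}{4}\right) = 3273 - \frac{33}{91} = \frac{297810}{91}$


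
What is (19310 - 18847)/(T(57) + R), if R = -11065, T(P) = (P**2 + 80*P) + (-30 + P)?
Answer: -463/3229 ≈ -0.14339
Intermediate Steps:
T(P) = -30 + P**2 + 81*P
(19310 - 18847)/(T(57) + R) = (19310 - 18847)/((-30 + 57**2 + 81*57) - 11065) = 463/((-30 + 3249 + 4617) - 11065) = 463/(7836 - 11065) = 463/(-3229) = 463*(-1/3229) = -463/3229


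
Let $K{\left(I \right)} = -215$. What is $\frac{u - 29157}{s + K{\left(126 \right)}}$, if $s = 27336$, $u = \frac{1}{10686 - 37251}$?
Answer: $- \frac{20933938}{19472145} \approx -1.0751$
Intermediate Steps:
$u = - \frac{1}{26565}$ ($u = \frac{1}{-26565} = - \frac{1}{26565} \approx -3.7644 \cdot 10^{-5}$)
$\frac{u - 29157}{s + K{\left(126 \right)}} = \frac{- \frac{1}{26565} - 29157}{27336 - 215} = - \frac{774555706}{26565 \cdot 27121} = \left(- \frac{774555706}{26565}\right) \frac{1}{27121} = - \frac{20933938}{19472145}$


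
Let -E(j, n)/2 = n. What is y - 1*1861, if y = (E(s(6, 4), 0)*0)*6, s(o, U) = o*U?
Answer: -1861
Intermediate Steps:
s(o, U) = U*o
E(j, n) = -2*n
y = 0 (y = (-2*0*0)*6 = (0*0)*6 = 0*6 = 0)
y - 1*1861 = 0 - 1*1861 = 0 - 1861 = -1861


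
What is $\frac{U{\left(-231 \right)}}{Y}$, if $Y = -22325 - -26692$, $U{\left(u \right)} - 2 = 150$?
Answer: $\frac{152}{4367} \approx 0.034806$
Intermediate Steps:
$U{\left(u \right)} = 152$ ($U{\left(u \right)} = 2 + 150 = 152$)
$Y = 4367$ ($Y = -22325 + 26692 = 4367$)
$\frac{U{\left(-231 \right)}}{Y} = \frac{152}{4367}$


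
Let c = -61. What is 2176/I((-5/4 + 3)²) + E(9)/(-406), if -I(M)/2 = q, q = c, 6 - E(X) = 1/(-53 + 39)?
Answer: 6179007/346724 ≈ 17.821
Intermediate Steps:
E(X) = 85/14 (E(X) = 6 - 1/(-53 + 39) = 6 - 1/(-14) = 6 - 1*(-1/14) = 6 + 1/14 = 85/14)
q = -61
I(M) = 122 (I(M) = -2*(-61) = 122)
2176/I((-5/4 + 3)²) + E(9)/(-406) = 2176/122 + (85/14)/(-406) = 2176*(1/122) + (85/14)*(-1/406) = 1088/61 - 85/5684 = 6179007/346724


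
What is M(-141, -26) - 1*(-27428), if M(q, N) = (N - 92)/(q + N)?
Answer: 4580594/167 ≈ 27429.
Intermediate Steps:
M(q, N) = (-92 + N)/(N + q)
M(-141, -26) - 1*(-27428) = (-92 - 26)/(-26 - 141) - 1*(-27428) = -118/(-167) + 27428 = -1/167*(-118) + 27428 = 118/167 + 27428 = 4580594/167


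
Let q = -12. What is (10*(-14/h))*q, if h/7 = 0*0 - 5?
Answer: -48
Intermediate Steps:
h = -35 (h = 7*(0*0 - 5) = 7*(0 - 5) = 7*(-5) = -35)
(10*(-14/h))*q = (10*(-14/(-35)))*(-12) = (10*(-14*(-1/35)))*(-12) = (10*(⅖))*(-12) = 4*(-12) = -48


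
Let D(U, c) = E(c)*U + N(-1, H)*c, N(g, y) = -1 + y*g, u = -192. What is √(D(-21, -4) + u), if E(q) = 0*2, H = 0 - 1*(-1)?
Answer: 2*I*√46 ≈ 13.565*I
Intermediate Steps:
H = 1 (H = 0 + 1 = 1)
N(g, y) = -1 + g*y
E(q) = 0
D(U, c) = -2*c (D(U, c) = 0*U + (-1 - 1*1)*c = 0 + (-1 - 1)*c = 0 - 2*c = -2*c)
√(D(-21, -4) + u) = √(-2*(-4) - 192) = √(8 - 192) = √(-184) = 2*I*√46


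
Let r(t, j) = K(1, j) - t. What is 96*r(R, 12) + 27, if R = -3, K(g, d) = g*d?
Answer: 1467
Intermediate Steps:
K(g, d) = d*g
r(t, j) = j - t (r(t, j) = j*1 - t = j - t)
96*r(R, 12) + 27 = 96*(12 - 1*(-3)) + 27 = 96*(12 + 3) + 27 = 96*15 + 27 = 1440 + 27 = 1467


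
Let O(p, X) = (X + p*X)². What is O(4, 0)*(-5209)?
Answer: 0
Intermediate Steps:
O(p, X) = (X + X*p)²
O(4, 0)*(-5209) = (0²*(1 + 4)²)*(-5209) = (0*5²)*(-5209) = (0*25)*(-5209) = 0*(-5209) = 0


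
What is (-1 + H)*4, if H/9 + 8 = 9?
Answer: 32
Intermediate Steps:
H = 9 (H = -72 + 9*9 = -72 + 81 = 9)
(-1 + H)*4 = (-1 + 9)*4 = 8*4 = 32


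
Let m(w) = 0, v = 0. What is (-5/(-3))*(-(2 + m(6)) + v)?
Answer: -10/3 ≈ -3.3333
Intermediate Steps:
(-5/(-3))*(-(2 + m(6)) + v) = (-5/(-3))*(-(2 + 0) + 0) = (-5*(-⅓))*(-1*2 + 0) = 5*(-2 + 0)/3 = (5/3)*(-2) = -10/3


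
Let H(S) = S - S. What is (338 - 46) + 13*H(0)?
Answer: 292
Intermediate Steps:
H(S) = 0
(338 - 46) + 13*H(0) = (338 - 46) + 13*0 = 292 + 0 = 292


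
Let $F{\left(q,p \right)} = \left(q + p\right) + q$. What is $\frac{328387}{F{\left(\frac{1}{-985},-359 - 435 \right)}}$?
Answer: $- \frac{323461195}{782092} \approx -413.58$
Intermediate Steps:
$F{\left(q,p \right)} = p + 2 q$ ($F{\left(q,p \right)} = \left(p + q\right) + q = p + 2 q$)
$\frac{328387}{F{\left(\frac{1}{-985},-359 - 435 \right)}} = \frac{328387}{\left(-359 - 435\right) + \frac{2}{-985}} = \frac{328387}{-794 + 2 \left(- \frac{1}{985}\right)} = \frac{328387}{-794 - \frac{2}{985}} = \frac{328387}{- \frac{782092}{985}} = 328387 \left(- \frac{985}{782092}\right) = - \frac{323461195}{782092}$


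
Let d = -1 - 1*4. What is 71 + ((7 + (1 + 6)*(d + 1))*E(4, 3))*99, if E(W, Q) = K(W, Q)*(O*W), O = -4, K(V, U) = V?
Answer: 133127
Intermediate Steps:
d = -5 (d = -1 - 4 = -5)
E(W, Q) = -4*W**2 (E(W, Q) = W*(-4*W) = -4*W**2)
71 + ((7 + (1 + 6)*(d + 1))*E(4, 3))*99 = 71 + ((7 + (1 + 6)*(-5 + 1))*(-4*4**2))*99 = 71 + ((7 + 7*(-4))*(-4*16))*99 = 71 + ((7 - 28)*(-64))*99 = 71 - 21*(-64)*99 = 71 + 1344*99 = 71 + 133056 = 133127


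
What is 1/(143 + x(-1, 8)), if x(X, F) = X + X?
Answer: 1/141 ≈ 0.0070922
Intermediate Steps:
x(X, F) = 2*X
1/(143 + x(-1, 8)) = 1/(143 + 2*(-1)) = 1/(143 - 2) = 1/141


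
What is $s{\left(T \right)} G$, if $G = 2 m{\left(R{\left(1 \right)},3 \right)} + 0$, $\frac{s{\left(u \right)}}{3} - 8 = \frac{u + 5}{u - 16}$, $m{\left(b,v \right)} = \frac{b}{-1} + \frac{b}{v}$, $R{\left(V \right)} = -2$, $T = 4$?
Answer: $58$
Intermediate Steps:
$m{\left(b,v \right)} = - b + \frac{b}{v}$ ($m{\left(b,v \right)} = b \left(-1\right) + \frac{b}{v} = - b + \frac{b}{v}$)
$s{\left(u \right)} = 24 + \frac{3 \left(5 + u\right)}{-16 + u}$ ($s{\left(u \right)} = 24 + 3 \frac{u + 5}{u - 16} = 24 + 3 \frac{5 + u}{-16 + u} = 24 + \frac{3 \left(5 + u\right)}{-16 + u}$)
$G = \frac{8}{3}$ ($G = 2 \left(\left(-1\right) \left(-2\right) - \frac{2}{3}\right) + 0 = 2 \left(2 - \frac{2}{3}\right) + 0 = 2 \cdot \frac{4}{3} + 0 = \frac{8}{3} + 0 = \frac{8}{3} \approx 2.6667$)
$s{\left(T \right)} G = \frac{9 \left(-41 + 3 \cdot 4\right)}{-16 + 4} \cdot \frac{8}{3} = \frac{9 \left(-41 + 12\right)}{-12} \cdot \frac{8}{3} = 9 \left(- \frac{1}{12}\right) \left(-29\right) \frac{8}{3} = \frac{87}{4} \cdot \frac{8}{3} = 58$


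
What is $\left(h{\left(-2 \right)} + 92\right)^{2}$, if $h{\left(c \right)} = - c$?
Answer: $8836$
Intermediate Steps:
$\left(h{\left(-2 \right)} + 92\right)^{2} = \left(\left(-1\right) \left(-2\right) + 92\right)^{2} = \left(2 + 92\right)^{2} = 94^{2} = 8836$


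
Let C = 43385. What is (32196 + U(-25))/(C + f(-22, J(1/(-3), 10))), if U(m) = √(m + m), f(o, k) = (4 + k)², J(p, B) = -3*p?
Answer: 5366/7235 + I*√2/8682 ≈ 0.74167 + 0.00016289*I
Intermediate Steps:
U(m) = √2*√m (U(m) = √(2*m) = √2*√m)
(32196 + U(-25))/(C + f(-22, J(1/(-3), 10))) = (32196 + √2*√(-25))/(43385 + (4 - 3/(-3))²) = (32196 + √2*(5*I))/(43385 + (4 - 3*(-⅓))²) = (32196 + 5*I*√2)/(43385 + (4 + 1)²) = (32196 + 5*I*√2)/(43385 + 5²) = (32196 + 5*I*√2)/(43385 + 25) = (32196 + 5*I*√2)/43410 = (32196 + 5*I*√2)*(1/43410) = 5366/7235 + I*√2/8682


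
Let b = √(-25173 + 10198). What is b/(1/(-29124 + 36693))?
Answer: 37845*I*√599 ≈ 9.2624e+5*I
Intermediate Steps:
b = 5*I*√599 (b = √(-14975) = 5*I*√599 ≈ 122.37*I)
b/(1/(-29124 + 36693)) = (5*I*√599)/(1/(-29124 + 36693)) = (5*I*√599)/(1/7569) = (5*I*√599)*7569 = 37845*I*√599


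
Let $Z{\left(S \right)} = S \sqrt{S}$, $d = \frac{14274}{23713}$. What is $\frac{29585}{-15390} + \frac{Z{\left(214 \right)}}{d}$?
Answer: $- \frac{5917}{3078} + \frac{2537291 \sqrt{214}}{7137} \approx 5198.8$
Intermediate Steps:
$d = \frac{14274}{23713}$ ($d = 14274 \cdot \frac{1}{23713} = \frac{14274}{23713} \approx 0.60195$)
$Z{\left(S \right)} = S^{\frac{3}{2}}$
$\frac{29585}{-15390} + \frac{Z{\left(214 \right)}}{d} = \frac{29585}{-15390} + \frac{214^{\frac{3}{2}}}{\frac{14274}{23713}} = 29585 \left(- \frac{1}{15390}\right) + 214 \sqrt{214} \cdot \frac{23713}{14274} = - \frac{5917}{3078} + \frac{2537291 \sqrt{214}}{7137}$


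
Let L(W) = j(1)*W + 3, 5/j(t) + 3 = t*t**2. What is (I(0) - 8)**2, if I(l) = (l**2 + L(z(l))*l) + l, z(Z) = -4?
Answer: 64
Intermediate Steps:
j(t) = 5/(-3 + t**3) (j(t) = 5/(-3 + t*t**2) = 5/(-3 + t**3))
L(W) = 3 - 5*W/2 (L(W) = (5/(-3 + 1**3))*W + 3 = (5/(-3 + 1))*W + 3 = (5/(-2))*W + 3 = (5*(-1/2))*W + 3 = -5*W/2 + 3 = 3 - 5*W/2)
I(l) = l**2 + 14*l (I(l) = (l**2 + (3 - 5/2*(-4))*l) + l = (l**2 + (3 + 10)*l) + l = (l**2 + 13*l) + l = l**2 + 14*l)
(I(0) - 8)**2 = (0*(14 + 0) - 8)**2 = (0*14 - 8)**2 = (0 - 8)**2 = (-8)**2 = 64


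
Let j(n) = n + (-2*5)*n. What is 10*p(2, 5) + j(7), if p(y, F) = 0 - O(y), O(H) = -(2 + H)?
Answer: -23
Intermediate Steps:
O(H) = -2 - H
p(y, F) = 2 + y (p(y, F) = 0 - (-2 - y) = 0 + (2 + y) = 2 + y)
j(n) = -9*n (j(n) = n - 10*n = -9*n)
10*p(2, 5) + j(7) = 10*(2 + 2) - 9*7 = 10*4 - 63 = 40 - 63 = -23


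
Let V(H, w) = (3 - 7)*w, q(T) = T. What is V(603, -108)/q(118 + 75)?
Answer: 432/193 ≈ 2.2383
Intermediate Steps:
V(H, w) = -4*w
V(603, -108)/q(118 + 75) = (-4*(-108))/(118 + 75) = 432/193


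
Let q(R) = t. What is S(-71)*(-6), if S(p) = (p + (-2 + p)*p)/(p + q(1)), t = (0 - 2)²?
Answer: 30672/67 ≈ 457.79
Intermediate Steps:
t = 4 (t = (-2)² = 4)
q(R) = 4
S(p) = (p + p*(-2 + p))/(4 + p) (S(p) = (p + (-2 + p)*p)/(p + 4) = (p + p*(-2 + p))/(4 + p))
S(-71)*(-6) = -71*(-1 - 71)/(4 - 71)*(-6) = -71*(-72)/(-67)*(-6) = -71*(-1/67)*(-72)*(-6) = -5112/67*(-6) = 30672/67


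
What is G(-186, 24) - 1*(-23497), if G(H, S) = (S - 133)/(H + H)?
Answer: 8740993/372 ≈ 23497.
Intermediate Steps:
G(H, S) = (-133 + S)/(2*H) (G(H, S) = (-133 + S)/((2*H)) = (-133 + S)*(1/(2*H)) = (-133 + S)/(2*H))
G(-186, 24) - 1*(-23497) = (½)*(-133 + 24)/(-186) - 1*(-23497) = (½)*(-1/186)*(-109) + 23497 = 109/372 + 23497 = 8740993/372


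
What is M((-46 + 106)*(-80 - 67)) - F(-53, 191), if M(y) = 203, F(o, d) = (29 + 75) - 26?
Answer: 125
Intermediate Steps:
F(o, d) = 78 (F(o, d) = 104 - 26 = 78)
M((-46 + 106)*(-80 - 67)) - F(-53, 191) = 203 - 1*78 = 203 - 78 = 125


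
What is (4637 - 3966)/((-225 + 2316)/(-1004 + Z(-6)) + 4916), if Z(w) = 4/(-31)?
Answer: 6962296/50986809 ≈ 0.13655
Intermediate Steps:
Z(w) = -4/31 (Z(w) = 4*(-1/31) = -4/31)
(4637 - 3966)/((-225 + 2316)/(-1004 + Z(-6)) + 4916) = (4637 - 3966)/((-225 + 2316)/(-1004 - 4/31) + 4916) = 671/(2091/(-31128/31) + 4916) = 671/(2091*(-31/31128) + 4916) = 671/(-21607/10376 + 4916) = 671/(50986809/10376) = 671*(10376/50986809) = 6962296/50986809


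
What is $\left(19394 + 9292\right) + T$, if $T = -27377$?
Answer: $1309$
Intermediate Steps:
$\left(19394 + 9292\right) + T = \left(19394 + 9292\right) - 27377 = 28686 - 27377 = 1309$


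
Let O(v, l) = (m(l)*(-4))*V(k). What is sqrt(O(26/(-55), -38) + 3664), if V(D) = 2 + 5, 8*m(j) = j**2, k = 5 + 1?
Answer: I*sqrt(1390) ≈ 37.283*I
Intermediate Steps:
k = 6
m(j) = j**2/8
V(D) = 7
O(v, l) = -7*l**2/2 (O(v, l) = ((l**2/8)*(-4))*7 = -l**2/2*7 = -7*l**2/2)
sqrt(O(26/(-55), -38) + 3664) = sqrt(-7/2*(-38)**2 + 3664) = sqrt(-7/2*1444 + 3664) = sqrt(-5054 + 3664) = sqrt(-1390) = I*sqrt(1390)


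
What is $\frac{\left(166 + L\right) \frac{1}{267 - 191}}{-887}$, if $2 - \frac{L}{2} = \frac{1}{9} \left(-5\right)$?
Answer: $- \frac{385}{151677} \approx -0.0025383$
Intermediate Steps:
$L = \frac{46}{9}$ ($L = 4 - 2 \cdot \frac{1}{9} \left(-5\right) = 4 - - \frac{10}{9} = 4 + \frac{10}{9} = \frac{46}{9} \approx 5.1111$)
$\frac{\left(166 + L\right) \frac{1}{267 - 191}}{-887} = \frac{\left(166 + \frac{46}{9}\right) \frac{1}{267 - 191}}{-887} = \frac{1540}{9 \cdot 76} \left(- \frac{1}{887}\right) = \frac{1540}{9} \cdot \frac{1}{76} \left(- \frac{1}{887}\right) = \frac{385}{171} \left(- \frac{1}{887}\right) = - \frac{385}{151677}$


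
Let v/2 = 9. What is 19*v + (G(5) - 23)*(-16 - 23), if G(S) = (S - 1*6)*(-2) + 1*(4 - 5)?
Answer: 1200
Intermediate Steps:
v = 18 (v = 2*9 = 18)
G(S) = 11 - 2*S (G(S) = (S - 6)*(-2) + 1*(-1) = (-6 + S)*(-2) - 1 = (12 - 2*S) - 1 = 11 - 2*S)
19*v + (G(5) - 23)*(-16 - 23) = 19*18 + ((11 - 2*5) - 23)*(-16 - 23) = 342 + ((11 - 10) - 23)*(-39) = 342 + (1 - 23)*(-39) = 342 - 22*(-39) = 342 + 858 = 1200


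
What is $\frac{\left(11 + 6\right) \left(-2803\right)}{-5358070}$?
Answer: $\frac{47651}{5358070} \approx 0.0088933$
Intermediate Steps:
$\frac{\left(11 + 6\right) \left(-2803\right)}{-5358070} = 17 \left(-2803\right) \left(- \frac{1}{5358070}\right) = \left(-47651\right) \left(- \frac{1}{5358070}\right) = \frac{47651}{5358070}$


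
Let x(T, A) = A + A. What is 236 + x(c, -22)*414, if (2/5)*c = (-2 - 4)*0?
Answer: -17980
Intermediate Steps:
c = 0 (c = 5*((-2 - 4)*0)/2 = 5*(-6*0)/2 = (5/2)*0 = 0)
x(T, A) = 2*A
236 + x(c, -22)*414 = 236 + (2*(-22))*414 = 236 - 44*414 = 236 - 18216 = -17980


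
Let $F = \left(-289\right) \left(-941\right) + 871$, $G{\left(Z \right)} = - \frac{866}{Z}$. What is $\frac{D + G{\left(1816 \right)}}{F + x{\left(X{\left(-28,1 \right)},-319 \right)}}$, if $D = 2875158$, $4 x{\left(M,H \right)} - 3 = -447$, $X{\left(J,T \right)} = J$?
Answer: $\frac{2610643031}{247619772} \approx 10.543$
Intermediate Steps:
$x{\left(M,H \right)} = -111$ ($x{\left(M,H \right)} = \frac{3}{4} + \frac{1}{4} \left(-447\right) = \frac{3}{4} - \frac{447}{4} = -111$)
$F = 272820$ ($F = 271949 + 871 = 272820$)
$\frac{D + G{\left(1816 \right)}}{F + x{\left(X{\left(-28,1 \right)},-319 \right)}} = \frac{2875158 - \frac{866}{1816}}{272820 - 111} = \frac{2875158 - \frac{433}{908}}{272709} = \left(2875158 - \frac{433}{908}\right) \frac{1}{272709} = \frac{2610643031}{908} \cdot \frac{1}{272709} = \frac{2610643031}{247619772}$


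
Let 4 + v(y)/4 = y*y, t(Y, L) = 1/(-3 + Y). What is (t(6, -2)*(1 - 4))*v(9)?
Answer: -308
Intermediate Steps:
v(y) = -16 + 4*y² (v(y) = -16 + 4*(y*y) = -16 + 4*y²)
(t(6, -2)*(1 - 4))*v(9) = ((1 - 4)/(-3 + 6))*(-16 + 4*9²) = (-3/3)*(-16 + 4*81) = ((⅓)*(-3))*(-16 + 324) = -1*308 = -308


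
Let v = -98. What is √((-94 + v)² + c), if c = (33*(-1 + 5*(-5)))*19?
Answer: √20562 ≈ 143.39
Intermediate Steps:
c = -16302 (c = (33*(-1 - 25))*19 = (33*(-26))*19 = -858*19 = -16302)
√((-94 + v)² + c) = √((-94 - 98)² - 16302) = √((-192)² - 16302) = √(36864 - 16302) = √20562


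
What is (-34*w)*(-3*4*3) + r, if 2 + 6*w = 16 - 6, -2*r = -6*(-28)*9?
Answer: 876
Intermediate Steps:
r = -756 (r = -(-6*(-28))*9/2 = -84*9 = -½*1512 = -756)
w = 4/3 (w = -⅓ + (16 - 6)/6 = -⅓ + (⅙)*10 = -⅓ + 5/3 = 4/3 ≈ 1.3333)
(-34*w)*(-3*4*3) + r = (-34*4/3)*(-3*4*3) - 756 = -(-544)*3 - 756 = -136/3*(-36) - 756 = 1632 - 756 = 876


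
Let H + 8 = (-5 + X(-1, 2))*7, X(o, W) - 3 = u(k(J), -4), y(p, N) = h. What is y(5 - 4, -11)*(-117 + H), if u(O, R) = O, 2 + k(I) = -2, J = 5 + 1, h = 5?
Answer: -835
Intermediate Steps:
y(p, N) = 5
J = 6
k(I) = -4 (k(I) = -2 - 2 = -4)
X(o, W) = -1 (X(o, W) = 3 - 4 = -1)
H = -50 (H = -8 + (-5 - 1)*7 = -8 - 6*7 = -8 - 42 = -50)
y(5 - 4, -11)*(-117 + H) = 5*(-117 - 50) = 5*(-167) = -835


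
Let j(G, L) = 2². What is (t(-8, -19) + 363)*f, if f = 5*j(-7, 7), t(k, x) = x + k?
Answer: 6720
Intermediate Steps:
t(k, x) = k + x
j(G, L) = 4
f = 20 (f = 5*4 = 20)
(t(-8, -19) + 363)*f = ((-8 - 19) + 363)*20 = (-27 + 363)*20 = 336*20 = 6720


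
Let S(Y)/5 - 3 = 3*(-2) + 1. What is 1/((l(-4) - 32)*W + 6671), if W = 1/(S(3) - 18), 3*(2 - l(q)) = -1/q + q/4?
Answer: 16/106753 ≈ 0.00014988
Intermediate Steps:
S(Y) = -10 (S(Y) = 15 + 5*(3*(-2) + 1) = 15 + 5*(-6 + 1) = 15 + 5*(-5) = 15 - 25 = -10)
l(q) = 2 - q/12 + 1/(3*q) (l(q) = 2 - (-1/q + q/4)/3 = 2 + (-q/12 + 1/(3*q)) = 2 - q/12 + 1/(3*q))
W = -1/28 (W = 1/(-10 - 18) = 1/(-28) = -1/28 ≈ -0.035714)
1/((l(-4) - 32)*W + 6671) = 1/(((1/12)*(4 - 1*(-4)*(-24 - 4))/(-4) - 32)*(-1/28) + 6671) = 1/(((1/12)*(-¼)*(4 - 1*(-4)*(-28)) - 32)*(-1/28) + 6671) = 1/(((1/12)*(-¼)*(4 - 112) - 32)*(-1/28) + 6671) = 1/(((1/12)*(-¼)*(-108) - 32)*(-1/28) + 6671) = 1/((9/4 - 32)*(-1/28) + 6671) = 1/(-119/4*(-1/28) + 6671) = 1/(17/16 + 6671) = 1/(106753/16) = 16/106753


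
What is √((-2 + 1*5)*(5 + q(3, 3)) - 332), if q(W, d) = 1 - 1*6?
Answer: 2*I*√83 ≈ 18.221*I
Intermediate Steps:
q(W, d) = -5 (q(W, d) = 1 - 6 = -5)
√((-2 + 1*5)*(5 + q(3, 3)) - 332) = √((-2 + 1*5)*(5 - 5) - 332) = √((-2 + 5)*0 - 332) = √(3*0 - 332) = √(0 - 332) = √(-332) = 2*I*√83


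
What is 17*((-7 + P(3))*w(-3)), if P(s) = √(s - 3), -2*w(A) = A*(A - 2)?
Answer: 1785/2 ≈ 892.50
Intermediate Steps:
w(A) = -A*(-2 + A)/2 (w(A) = -A*(A - 2)/2 = -A*(-2 + A)/2)
P(s) = √(-3 + s)
17*((-7 + P(3))*w(-3)) = 17*((-7 + √(-3 + 3))*((½)*(-3)*(2 - 1*(-3)))) = 17*((-7 + √0)*((½)*(-3)*(2 + 3))) = 17*((-7 + 0)*((½)*(-3)*5)) = 17*(-7*(-15/2)) = 17*(105/2) = 1785/2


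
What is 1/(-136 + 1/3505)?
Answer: -3505/476679 ≈ -0.0073530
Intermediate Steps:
1/(-136 + 1/3505) = 1/(-476679/3505) = -3505/476679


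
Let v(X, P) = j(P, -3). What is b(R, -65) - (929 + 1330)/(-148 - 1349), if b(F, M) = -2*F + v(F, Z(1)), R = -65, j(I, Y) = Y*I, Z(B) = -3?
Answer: 70114/499 ≈ 140.51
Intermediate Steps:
j(I, Y) = I*Y
v(X, P) = -3*P (v(X, P) = P*(-3) = -3*P)
b(F, M) = 9 - 2*F (b(F, M) = -2*F - 3*(-3) = -2*F + 9 = 9 - 2*F)
b(R, -65) - (929 + 1330)/(-148 - 1349) = (9 - 2*(-65)) - (929 + 1330)/(-148 - 1349) = (9 + 130) - 2259/(-1497) = 139 - 2259*(-1)/1497 = 139 - 1*(-753/499) = 139 + 753/499 = 70114/499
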